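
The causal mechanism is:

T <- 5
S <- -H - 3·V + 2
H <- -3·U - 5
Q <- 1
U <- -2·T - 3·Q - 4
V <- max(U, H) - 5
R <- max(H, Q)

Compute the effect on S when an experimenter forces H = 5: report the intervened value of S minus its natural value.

The intervention breaks the incoming arrows to H: H <- -3·U - 5 no longer applies, and H = 5.
U = -2·T - 3·Q - 4  [with T=5, Q=1]  = -17
V = max(U, H) - 5  [with U=-17, H=5]  = 0
S = -H - 3·V + 2  [with H=5, V=0]  = -3
Without intervention: U = -2·T - 3·Q - 4  [with T=5, Q=1]  = -17; H = -3·U - 5  [with U=-17]  = 46; V = max(U, H) - 5  [with U=-17, H=46]  = 41; S = -H - 3·V + 2  [with H=46, V=41]  = -167.
Change = -3 − (-167) = 164.

164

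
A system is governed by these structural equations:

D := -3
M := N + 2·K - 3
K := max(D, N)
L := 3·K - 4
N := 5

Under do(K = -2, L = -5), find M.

Setting K = -2, L = -5 by intervention discards those variables' equations.
M = N + 2·K - 3  [with N=5, K=-2]  = -2

-2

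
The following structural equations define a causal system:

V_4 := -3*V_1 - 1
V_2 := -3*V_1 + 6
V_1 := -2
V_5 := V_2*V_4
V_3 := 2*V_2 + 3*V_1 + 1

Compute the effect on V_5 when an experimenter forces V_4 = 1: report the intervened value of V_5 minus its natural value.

Intervening sets V_4 = 1 and removes its equation (V_4 := -3*V_1 - 1).
V_2 = -3*V_1 + 6  [with V_1=-2]  = 12
V_5 = V_2*V_4  [with V_2=12, V_4=1]  = 12
Without intervention: V_2 = -3*V_1 + 6  [with V_1=-2]  = 12; V_4 = -3*V_1 - 1  [with V_1=-2]  = 5; V_5 = V_2*V_4  [with V_2=12, V_4=5]  = 60.
Change = 12 − 60 = -48.

-48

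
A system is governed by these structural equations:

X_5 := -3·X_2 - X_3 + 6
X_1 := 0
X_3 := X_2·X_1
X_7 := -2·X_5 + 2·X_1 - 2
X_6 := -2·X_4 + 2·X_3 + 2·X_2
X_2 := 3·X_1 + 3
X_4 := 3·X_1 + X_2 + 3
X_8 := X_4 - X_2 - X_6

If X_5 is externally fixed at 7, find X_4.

The intervention breaks the incoming arrows to X_5: X_5 := -3·X_2 - X_3 + 6 no longer applies, and X_5 = 7.
Since X_4 is not a descendant of the intervened variable, it is unaffected.
X_2 = 3·X_1 + 3  [with X_1=0]  = 3
X_4 = 3·X_1 + X_2 + 3  [with X_1=0, X_2=3]  = 6

6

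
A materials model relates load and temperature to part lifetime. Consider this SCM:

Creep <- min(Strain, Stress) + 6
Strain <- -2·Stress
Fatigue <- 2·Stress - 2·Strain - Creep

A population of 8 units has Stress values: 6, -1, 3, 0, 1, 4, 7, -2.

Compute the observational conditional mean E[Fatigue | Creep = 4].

Conditioning on Creep=4 selects the 2 unit(s) with Stress ∈ {1, -2}. Their Fatigue values: 2, -16. Mean = -7.

-7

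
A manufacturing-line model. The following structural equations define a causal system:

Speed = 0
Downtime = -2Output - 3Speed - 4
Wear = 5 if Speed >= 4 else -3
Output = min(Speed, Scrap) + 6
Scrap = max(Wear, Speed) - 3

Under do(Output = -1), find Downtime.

Intervening sets Output = -1 and removes its equation (Output = min(Speed, Scrap) + 6).
Downtime = -2Output - 3Speed - 4  [with Output=-1, Speed=0]  = -2

-2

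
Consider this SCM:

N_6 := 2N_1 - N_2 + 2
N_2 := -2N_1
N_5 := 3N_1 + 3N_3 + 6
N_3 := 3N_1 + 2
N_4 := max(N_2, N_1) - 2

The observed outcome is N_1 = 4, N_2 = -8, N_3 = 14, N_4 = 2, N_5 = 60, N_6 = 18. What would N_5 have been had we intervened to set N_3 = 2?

do(N_3=2) replaces the equation N_3 := 3N_1 + 2 with the constant N_3 = 2.
N_5 = 3N_1 + 3N_3 + 6  [with N_1=4, N_3=2]  = 24

24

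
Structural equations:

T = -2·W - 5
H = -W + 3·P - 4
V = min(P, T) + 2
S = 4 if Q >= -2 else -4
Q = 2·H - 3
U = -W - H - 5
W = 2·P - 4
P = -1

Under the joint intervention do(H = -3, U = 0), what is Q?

The joint intervention fixes H = -3, U = 0, removing each variable's own equation.
Q = 2·H - 3  [with H=-3]  = -9

-9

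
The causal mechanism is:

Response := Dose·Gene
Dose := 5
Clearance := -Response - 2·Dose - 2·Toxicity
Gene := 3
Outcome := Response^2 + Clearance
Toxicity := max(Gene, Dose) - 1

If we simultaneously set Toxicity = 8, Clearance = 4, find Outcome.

229

The joint intervention fixes Toxicity = 8, Clearance = 4, removing each variable's own equation.
Response = Dose·Gene  [with Dose=5, Gene=3]  = 15
Outcome = Response^2 + Clearance  [with Response=15, Clearance=4]  = 229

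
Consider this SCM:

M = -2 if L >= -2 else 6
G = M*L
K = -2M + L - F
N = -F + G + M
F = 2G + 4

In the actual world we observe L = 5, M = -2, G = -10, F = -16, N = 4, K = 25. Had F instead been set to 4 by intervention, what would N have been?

-16

Intervening sets F = 4 and removes its equation (F = 2G + 4).
M = -2 if L >= -2 else 6  [with L=5]  = -2
G = M*L  [with M=-2, L=5]  = -10
N = -F + G + M  [with F=4, G=-10, M=-2]  = -16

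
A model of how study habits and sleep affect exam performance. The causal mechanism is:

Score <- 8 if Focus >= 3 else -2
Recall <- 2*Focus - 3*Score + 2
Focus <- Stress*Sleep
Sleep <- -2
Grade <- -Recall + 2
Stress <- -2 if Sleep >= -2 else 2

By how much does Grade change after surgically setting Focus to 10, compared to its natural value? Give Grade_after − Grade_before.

-12

The intervention breaks the incoming arrows to Focus: Focus <- Stress*Sleep no longer applies, and Focus = 10.
Score = 8 if Focus >= 3 else -2  [with Focus=10]  = 8
Recall = 2*Focus - 3*Score + 2  [with Focus=10, Score=8]  = -2
Grade = -Recall + 2  [with Recall=-2]  = 4
Without intervention: Stress = -2 if Sleep >= -2 else 2  [with Sleep=-2]  = -2; Focus = Stress*Sleep  [with Stress=-2, Sleep=-2]  = 4; Score = 8 if Focus >= 3 else -2  [with Focus=4]  = 8; Recall = 2*Focus - 3*Score + 2  [with Focus=4, Score=8]  = -14; Grade = -Recall + 2  [with Recall=-14]  = 16.
Change = 4 − 16 = -12.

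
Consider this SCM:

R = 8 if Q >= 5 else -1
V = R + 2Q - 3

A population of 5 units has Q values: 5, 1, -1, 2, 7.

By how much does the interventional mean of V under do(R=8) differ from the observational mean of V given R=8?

-6.4

Every unit gets R=8 under the intervention. V values become 15, 7, 3, 9, 19; E[V|do(R=8)] = 10.6.
Conditioning on R=8 selects the 2 unit(s) with Q ∈ {5, 7}. Their V values: 15, 19. Mean = 17.
Difference = 10.6 − 17 = -6.4.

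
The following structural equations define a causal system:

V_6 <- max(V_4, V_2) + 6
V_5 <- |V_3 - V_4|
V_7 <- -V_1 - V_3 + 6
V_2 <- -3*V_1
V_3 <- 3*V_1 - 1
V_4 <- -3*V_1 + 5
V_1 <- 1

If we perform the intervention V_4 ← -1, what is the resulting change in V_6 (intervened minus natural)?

Under do(V_4=-1), the mechanism V_4 <- -3*V_1 + 5 is discarded; V_4 is fixed at -1.
V_2 = -3*V_1  [with V_1=1]  = -3
V_6 = max(V_4, V_2) + 6  [with V_4=-1, V_2=-3]  = 5
Without intervention: V_2 = -3*V_1  [with V_1=1]  = -3; V_4 = -3*V_1 + 5  [with V_1=1]  = 2; V_6 = max(V_4, V_2) + 6  [with V_4=2, V_2=-3]  = 8.
Change = 5 − 8 = -3.

-3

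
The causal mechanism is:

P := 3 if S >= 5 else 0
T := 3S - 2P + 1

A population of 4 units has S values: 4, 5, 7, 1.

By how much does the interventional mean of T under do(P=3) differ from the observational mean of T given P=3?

Under do(P=3), P's equation is replaced by P=3 for every unit. Per-unit T: 7, 10, 16, -2. Mean = 7.75.
Conditioning on P=3 selects the 2 unit(s) with S ∈ {5, 7}. Their T values: 10, 16. Mean = 13.
Difference = 7.75 − 13 = -5.25.

-5.25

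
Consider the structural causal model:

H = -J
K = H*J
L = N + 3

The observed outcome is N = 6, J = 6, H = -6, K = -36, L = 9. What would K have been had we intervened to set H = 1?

The intervention breaks the incoming arrows to H: H = -J no longer applies, and H = 1.
K = H*J  [with H=1, J=6]  = 6

6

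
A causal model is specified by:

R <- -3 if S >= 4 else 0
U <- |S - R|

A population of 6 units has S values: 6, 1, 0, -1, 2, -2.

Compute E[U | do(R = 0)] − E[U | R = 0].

Every unit gets R=0 under the intervention. U values become 6, 1, 0, 1, 2, 2; E[U|do(R=0)] = 2.
Observing R=0 restricts to units where R's equation naturally yields 0: S ∈ {1, 0, -1, 2, -2}. In that subpopulation U = 1, 0, 1, 2, 2, mean 1.2.
Difference = 2 − 1.2 = 0.8.

0.8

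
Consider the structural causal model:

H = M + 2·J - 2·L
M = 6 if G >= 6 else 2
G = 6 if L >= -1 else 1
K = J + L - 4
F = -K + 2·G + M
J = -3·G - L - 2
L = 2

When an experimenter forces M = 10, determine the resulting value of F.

46

The intervention breaks the incoming arrows to M: M = 6 if G >= 6 else 2 no longer applies, and M = 10.
G = 6 if L >= -1 else 1  [with L=2]  = 6
J = -3·G - L - 2  [with G=6, L=2]  = -22
K = J + L - 4  [with J=-22, L=2]  = -24
F = -K + 2·G + M  [with K=-24, G=6, M=10]  = 46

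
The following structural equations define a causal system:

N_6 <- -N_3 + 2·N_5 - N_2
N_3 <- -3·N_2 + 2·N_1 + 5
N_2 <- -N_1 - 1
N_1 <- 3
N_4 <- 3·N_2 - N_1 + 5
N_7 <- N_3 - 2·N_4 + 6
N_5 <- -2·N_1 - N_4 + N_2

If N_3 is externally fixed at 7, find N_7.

33

The intervention breaks the incoming arrows to N_3: N_3 <- -3·N_2 + 2·N_1 + 5 no longer applies, and N_3 = 7.
N_2 = -N_1 - 1  [with N_1=3]  = -4
N_4 = 3·N_2 - N_1 + 5  [with N_2=-4, N_1=3]  = -10
N_7 = N_3 - 2·N_4 + 6  [with N_3=7, N_4=-10]  = 33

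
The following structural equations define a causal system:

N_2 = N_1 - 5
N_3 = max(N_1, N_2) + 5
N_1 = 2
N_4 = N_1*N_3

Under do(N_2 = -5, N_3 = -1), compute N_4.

Setting N_2 = -5, N_3 = -1 by intervention discards those variables' equations.
N_4 = N_1*N_3  [with N_1=2, N_3=-1]  = -2

-2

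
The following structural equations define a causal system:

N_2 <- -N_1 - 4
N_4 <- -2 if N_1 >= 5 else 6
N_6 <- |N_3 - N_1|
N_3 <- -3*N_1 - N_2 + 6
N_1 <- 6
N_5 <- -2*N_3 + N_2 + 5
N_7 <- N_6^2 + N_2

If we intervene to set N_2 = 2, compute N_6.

20

Under do(N_2=2), the mechanism N_2 <- -N_1 - 4 is discarded; N_2 is fixed at 2.
N_3 = -3*N_1 - N_2 + 6  [with N_1=6, N_2=2]  = -14
N_6 = |N_3 - N_1|  [with N_3=-14, N_1=6]  = 20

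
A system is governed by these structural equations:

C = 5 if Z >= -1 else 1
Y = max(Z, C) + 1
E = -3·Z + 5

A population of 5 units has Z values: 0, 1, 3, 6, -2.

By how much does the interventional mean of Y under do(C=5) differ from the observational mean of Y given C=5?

-0.05

Under do(C=5), C's equation is replaced by C=5 for every unit. Per-unit Y: 6, 6, 6, 7, 6. Mean = 6.2.
Observing C=5 restricts to units where C's equation naturally yields 5: Z ∈ {0, 1, 3, 6}. In that subpopulation Y = 6, 6, 6, 7, mean 6.25.
Difference = 6.2 − 6.25 = -0.05.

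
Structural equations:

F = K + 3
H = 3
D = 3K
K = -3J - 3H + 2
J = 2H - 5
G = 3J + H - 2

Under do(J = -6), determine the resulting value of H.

3

Under do(J=-6), the mechanism J = 2H - 5 is discarded; J is fixed at -6.
H is not downstream of the intervention, so its value is determined by the original equations.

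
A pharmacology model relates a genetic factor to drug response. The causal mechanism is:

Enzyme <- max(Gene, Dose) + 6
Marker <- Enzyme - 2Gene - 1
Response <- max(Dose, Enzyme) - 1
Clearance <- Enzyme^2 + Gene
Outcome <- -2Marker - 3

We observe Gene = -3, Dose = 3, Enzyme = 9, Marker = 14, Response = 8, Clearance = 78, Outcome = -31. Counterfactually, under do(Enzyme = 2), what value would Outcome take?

-17

The intervention breaks the incoming arrows to Enzyme: Enzyme <- max(Gene, Dose) + 6 no longer applies, and Enzyme = 2.
Marker = Enzyme - 2Gene - 1  [with Enzyme=2, Gene=-3]  = 7
Outcome = -2Marker - 3  [with Marker=7]  = -17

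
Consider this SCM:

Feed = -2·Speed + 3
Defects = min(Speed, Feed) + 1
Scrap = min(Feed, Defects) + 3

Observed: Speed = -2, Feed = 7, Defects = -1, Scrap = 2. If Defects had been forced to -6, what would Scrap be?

-3

The intervention breaks the incoming arrows to Defects: Defects = min(Speed, Feed) + 1 no longer applies, and Defects = -6.
Feed = -2·Speed + 3  [with Speed=-2]  = 7
Scrap = min(Feed, Defects) + 3  [with Feed=7, Defects=-6]  = -3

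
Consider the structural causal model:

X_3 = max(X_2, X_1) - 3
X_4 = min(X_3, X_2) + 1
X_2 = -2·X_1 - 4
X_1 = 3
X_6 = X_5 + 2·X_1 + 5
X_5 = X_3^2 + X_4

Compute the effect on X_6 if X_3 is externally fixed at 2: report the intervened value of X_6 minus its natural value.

The intervention breaks the incoming arrows to X_3: X_3 = max(X_2, X_1) - 3 no longer applies, and X_3 = 2.
X_2 = -2·X_1 - 4  [with X_1=3]  = -10
X_4 = min(X_3, X_2) + 1  [with X_3=2, X_2=-10]  = -9
X_5 = X_3^2 + X_4  [with X_3=2, X_4=-9]  = -5
X_6 = X_5 + 2·X_1 + 5  [with X_5=-5, X_1=3]  = 6
Without intervention: X_2 = -2·X_1 - 4  [with X_1=3]  = -10; X_3 = max(X_2, X_1) - 3  [with X_2=-10, X_1=3]  = 0; X_4 = min(X_3, X_2) + 1  [with X_3=0, X_2=-10]  = -9; X_5 = X_3^2 + X_4  [with X_3=0, X_4=-9]  = -9; X_6 = X_5 + 2·X_1 + 5  [with X_5=-9, X_1=3]  = 2.
Change = 6 − 2 = 4.

4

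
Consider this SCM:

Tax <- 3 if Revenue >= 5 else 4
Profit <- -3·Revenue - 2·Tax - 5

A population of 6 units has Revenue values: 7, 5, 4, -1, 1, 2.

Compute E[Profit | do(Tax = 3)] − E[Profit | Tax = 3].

The intervention sets Tax=3 in all 6 units regardless of Revenue. Recomputing Profit per unit gives -32, -26, -23, -8, -14, -17; average -20.
Observing Tax=3 restricts to units where Tax's equation naturally yields 3: Revenue ∈ {7, 5}. In that subpopulation Profit = -32, -26, mean -29.
Difference = -20 − (-29) = 9.

9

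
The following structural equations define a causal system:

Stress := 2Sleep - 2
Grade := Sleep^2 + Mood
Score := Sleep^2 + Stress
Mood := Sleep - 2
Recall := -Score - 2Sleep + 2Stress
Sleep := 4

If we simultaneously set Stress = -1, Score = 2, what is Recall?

-12

Under do(Stress = -1, Score = 2), each intervened variable's structural equation is replaced by its fixed value.
Recall = -Score - 2Sleep + 2Stress  [with Score=2, Sleep=4, Stress=-1]  = -12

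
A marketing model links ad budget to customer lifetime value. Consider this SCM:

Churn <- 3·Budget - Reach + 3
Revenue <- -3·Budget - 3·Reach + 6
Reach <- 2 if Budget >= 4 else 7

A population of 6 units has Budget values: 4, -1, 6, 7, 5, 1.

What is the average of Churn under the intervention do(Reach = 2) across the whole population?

12

The intervention sets Reach=2 in all 6 units regardless of Budget. Recomputing Churn per unit gives 13, -2, 19, 22, 16, 4; average 12.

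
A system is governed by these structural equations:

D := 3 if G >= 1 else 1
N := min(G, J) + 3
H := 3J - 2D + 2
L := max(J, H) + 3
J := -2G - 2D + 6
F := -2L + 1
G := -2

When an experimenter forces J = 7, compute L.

24

The intervention breaks the incoming arrows to J: J := -2G - 2D + 6 no longer applies, and J = 7.
D = 3 if G >= 1 else 1  [with G=-2]  = 1
H = 3J - 2D + 2  [with J=7, D=1]  = 21
L = max(J, H) + 3  [with J=7, H=21]  = 24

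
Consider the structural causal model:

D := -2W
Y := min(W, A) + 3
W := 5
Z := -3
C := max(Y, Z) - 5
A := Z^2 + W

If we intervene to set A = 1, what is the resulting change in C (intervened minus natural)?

-4

The intervention breaks the incoming arrows to A: A := Z^2 + W no longer applies, and A = 1.
Y = min(W, A) + 3  [with W=5, A=1]  = 4
C = max(Y, Z) - 5  [with Y=4, Z=-3]  = -1
Without intervention: A = Z^2 + W  [with Z=-3, W=5]  = 14; Y = min(W, A) + 3  [with W=5, A=14]  = 8; C = max(Y, Z) - 5  [with Y=8, Z=-3]  = 3.
Change = -1 − 3 = -4.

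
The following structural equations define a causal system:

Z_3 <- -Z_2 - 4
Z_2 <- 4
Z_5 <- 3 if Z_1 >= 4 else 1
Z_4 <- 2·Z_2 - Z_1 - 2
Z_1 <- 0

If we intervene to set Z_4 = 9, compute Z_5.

1

Intervening sets Z_4 = 9 and removes its equation (Z_4 <- 2·Z_2 - Z_1 - 2).
No directed path runs from Z_4 to Z_5, so Z_5 keeps its natural value.
Z_5 = 3 if Z_1 >= 4 else 1  [with Z_1=0]  = 1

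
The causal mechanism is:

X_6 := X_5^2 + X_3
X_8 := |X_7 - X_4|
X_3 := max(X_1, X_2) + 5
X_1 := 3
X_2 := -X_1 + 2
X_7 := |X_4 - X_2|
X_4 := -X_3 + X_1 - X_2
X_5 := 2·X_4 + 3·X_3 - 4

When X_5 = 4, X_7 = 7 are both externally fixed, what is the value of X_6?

Under do(X_5 = 4, X_7 = 7), each intervened variable's structural equation is replaced by its fixed value.
X_2 = -X_1 + 2  [with X_1=3]  = -1
X_3 = max(X_1, X_2) + 5  [with X_1=3, X_2=-1]  = 8
X_6 = X_5^2 + X_3  [with X_5=4, X_3=8]  = 24

24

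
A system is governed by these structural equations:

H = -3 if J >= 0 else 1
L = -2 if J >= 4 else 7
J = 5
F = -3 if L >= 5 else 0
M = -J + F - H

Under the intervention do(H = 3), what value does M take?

do(H=3) replaces the equation H = -3 if J >= 0 else 1 with the constant H = 3.
L = -2 if J >= 4 else 7  [with J=5]  = -2
F = -3 if L >= 5 else 0  [with L=-2]  = 0
M = -J + F - H  [with J=5, F=0, H=3]  = -8

-8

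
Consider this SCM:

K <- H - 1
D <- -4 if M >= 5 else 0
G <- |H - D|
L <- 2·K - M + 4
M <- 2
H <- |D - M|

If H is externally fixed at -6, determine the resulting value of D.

Under do(H=-6), the mechanism H <- |D - M| is discarded; H is fixed at -6.
Since D is not a descendant of the intervened variable, it is unaffected.
D = -4 if M >= 5 else 0  [with M=2]  = 0

0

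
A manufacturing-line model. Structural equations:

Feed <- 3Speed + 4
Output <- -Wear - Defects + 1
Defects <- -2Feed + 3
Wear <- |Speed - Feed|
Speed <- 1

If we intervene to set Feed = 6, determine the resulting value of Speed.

1

Under do(Feed=6), the mechanism Feed <- 3Speed + 4 is discarded; Feed is fixed at 6.
Speed is not downstream of the intervention, so its value is determined by the original equations.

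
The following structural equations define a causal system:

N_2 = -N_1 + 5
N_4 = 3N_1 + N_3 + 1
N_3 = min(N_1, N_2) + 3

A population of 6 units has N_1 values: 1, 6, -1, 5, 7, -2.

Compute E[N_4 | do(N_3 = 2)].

Under do(N_3=2), N_3's equation is replaced by N_3=2 for every unit. Per-unit N_4: 6, 21, 0, 18, 24, -3. Mean = 11.

11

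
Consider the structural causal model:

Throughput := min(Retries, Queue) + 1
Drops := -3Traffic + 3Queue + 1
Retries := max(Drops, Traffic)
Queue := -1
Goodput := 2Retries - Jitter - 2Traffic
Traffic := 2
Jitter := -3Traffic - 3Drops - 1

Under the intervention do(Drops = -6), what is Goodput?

-11

The intervention breaks the incoming arrows to Drops: Drops := -3Traffic + 3Queue + 1 no longer applies, and Drops = -6.
Retries = max(Drops, Traffic)  [with Drops=-6, Traffic=2]  = 2
Jitter = -3Traffic - 3Drops - 1  [with Traffic=2, Drops=-6]  = 11
Goodput = 2Retries - Jitter - 2Traffic  [with Retries=2, Jitter=11, Traffic=2]  = -11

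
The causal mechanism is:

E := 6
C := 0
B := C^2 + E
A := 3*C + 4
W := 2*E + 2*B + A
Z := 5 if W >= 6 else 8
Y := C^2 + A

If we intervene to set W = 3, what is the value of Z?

The intervention breaks the incoming arrows to W: W := 2*E + 2*B + A no longer applies, and W = 3.
Z = 5 if W >= 6 else 8  [with W=3]  = 8

8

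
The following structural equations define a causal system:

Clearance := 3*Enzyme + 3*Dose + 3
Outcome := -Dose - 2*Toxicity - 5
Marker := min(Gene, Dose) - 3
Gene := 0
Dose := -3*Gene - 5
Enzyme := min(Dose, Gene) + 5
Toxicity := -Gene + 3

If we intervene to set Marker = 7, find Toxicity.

Intervening sets Marker = 7 and removes its equation (Marker := min(Gene, Dose) - 3).
No directed path runs from Marker to Toxicity, so Toxicity keeps its natural value.
Toxicity = -Gene + 3  [with Gene=0]  = 3

3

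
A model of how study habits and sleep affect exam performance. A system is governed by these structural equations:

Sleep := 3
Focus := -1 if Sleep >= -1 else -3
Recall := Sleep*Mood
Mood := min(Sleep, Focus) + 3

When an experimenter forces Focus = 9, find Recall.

18

Under do(Focus=9), the mechanism Focus := -1 if Sleep >= -1 else -3 is discarded; Focus is fixed at 9.
Mood = min(Sleep, Focus) + 3  [with Sleep=3, Focus=9]  = 6
Recall = Sleep*Mood  [with Sleep=3, Mood=6]  = 18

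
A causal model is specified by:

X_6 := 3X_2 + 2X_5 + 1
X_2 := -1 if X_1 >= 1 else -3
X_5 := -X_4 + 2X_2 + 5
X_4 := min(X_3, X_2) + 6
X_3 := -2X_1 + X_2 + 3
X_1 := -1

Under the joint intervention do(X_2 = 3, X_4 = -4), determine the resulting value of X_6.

40

The joint intervention fixes X_2 = 3, X_4 = -4, removing each variable's own equation.
X_5 = -X_4 + 2X_2 + 5  [with X_4=-4, X_2=3]  = 15
X_6 = 3X_2 + 2X_5 + 1  [with X_2=3, X_5=15]  = 40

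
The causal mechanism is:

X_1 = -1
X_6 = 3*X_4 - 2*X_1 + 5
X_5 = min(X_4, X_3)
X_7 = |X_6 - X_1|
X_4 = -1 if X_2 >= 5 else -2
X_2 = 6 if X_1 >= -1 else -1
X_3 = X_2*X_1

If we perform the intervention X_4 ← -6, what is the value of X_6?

-11

Under do(X_4=-6), the mechanism X_4 = -1 if X_2 >= 5 else -2 is discarded; X_4 is fixed at -6.
X_6 = 3*X_4 - 2*X_1 + 5  [with X_4=-6, X_1=-1]  = -11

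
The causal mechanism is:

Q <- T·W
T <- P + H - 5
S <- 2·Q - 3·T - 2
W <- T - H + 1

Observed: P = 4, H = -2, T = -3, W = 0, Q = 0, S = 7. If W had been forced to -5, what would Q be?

Intervening sets W = -5 and removes its equation (W <- T - H + 1).
T = P + H - 5  [with P=4, H=-2]  = -3
Q = T·W  [with T=-3, W=-5]  = 15

15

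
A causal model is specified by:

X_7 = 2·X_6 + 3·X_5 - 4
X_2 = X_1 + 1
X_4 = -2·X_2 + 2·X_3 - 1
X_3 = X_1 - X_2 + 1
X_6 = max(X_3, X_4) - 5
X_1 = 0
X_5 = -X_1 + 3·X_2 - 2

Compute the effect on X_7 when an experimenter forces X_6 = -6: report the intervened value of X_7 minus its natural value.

-2

Intervening sets X_6 = -6 and removes its equation (X_6 = max(X_3, X_4) - 5).
X_2 = X_1 + 1  [with X_1=0]  = 1
X_5 = -X_1 + 3·X_2 - 2  [with X_1=0, X_2=1]  = 1
X_7 = 2·X_6 + 3·X_5 - 4  [with X_6=-6, X_5=1]  = -13
Without intervention: X_2 = X_1 + 1  [with X_1=0]  = 1; X_3 = X_1 - X_2 + 1  [with X_1=0, X_2=1]  = 0; X_4 = -2·X_2 + 2·X_3 - 1  [with X_2=1, X_3=0]  = -3; X_5 = -X_1 + 3·X_2 - 2  [with X_1=0, X_2=1]  = 1; X_6 = max(X_3, X_4) - 5  [with X_3=0, X_4=-3]  = -5; X_7 = 2·X_6 + 3·X_5 - 4  [with X_6=-5, X_5=1]  = -11.
Change = -13 − (-11) = -2.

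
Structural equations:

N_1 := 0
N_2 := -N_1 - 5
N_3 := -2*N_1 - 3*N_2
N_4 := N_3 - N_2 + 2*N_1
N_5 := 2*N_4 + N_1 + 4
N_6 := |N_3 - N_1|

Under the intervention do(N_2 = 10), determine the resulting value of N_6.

30

Under do(N_2=10), the mechanism N_2 := -N_1 - 5 is discarded; N_2 is fixed at 10.
N_3 = -2*N_1 - 3*N_2  [with N_1=0, N_2=10]  = -30
N_6 = |N_3 - N_1|  [with N_3=-30, N_1=0]  = 30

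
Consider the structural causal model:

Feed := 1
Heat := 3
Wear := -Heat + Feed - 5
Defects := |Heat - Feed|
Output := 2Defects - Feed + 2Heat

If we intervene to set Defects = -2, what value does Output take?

Intervening sets Defects = -2 and removes its equation (Defects := |Heat - Feed|).
Output = 2Defects - Feed + 2Heat  [with Defects=-2, Feed=1, Heat=3]  = 1

1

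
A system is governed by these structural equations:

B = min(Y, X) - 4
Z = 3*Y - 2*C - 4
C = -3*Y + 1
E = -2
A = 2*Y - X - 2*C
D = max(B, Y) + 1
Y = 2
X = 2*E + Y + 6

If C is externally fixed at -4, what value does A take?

Intervening sets C = -4 and removes its equation (C = -3*Y + 1).
X = 2*E + Y + 6  [with E=-2, Y=2]  = 4
A = 2*Y - X - 2*C  [with Y=2, X=4, C=-4]  = 8

8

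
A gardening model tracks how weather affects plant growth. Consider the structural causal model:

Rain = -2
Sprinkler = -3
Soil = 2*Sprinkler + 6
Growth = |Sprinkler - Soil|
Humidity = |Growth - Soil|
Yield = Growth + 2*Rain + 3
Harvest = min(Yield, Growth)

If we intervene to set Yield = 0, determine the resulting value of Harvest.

Intervening sets Yield = 0 and removes its equation (Yield = Growth + 2*Rain + 3).
Soil = 2*Sprinkler + 6  [with Sprinkler=-3]  = 0
Growth = |Sprinkler - Soil|  [with Sprinkler=-3, Soil=0]  = 3
Harvest = min(Yield, Growth)  [with Yield=0, Growth=3]  = 0

0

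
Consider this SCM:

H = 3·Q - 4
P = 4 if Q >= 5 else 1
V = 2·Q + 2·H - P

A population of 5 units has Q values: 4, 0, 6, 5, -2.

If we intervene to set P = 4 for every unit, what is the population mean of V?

8.8

The intervention sets P=4 in all 5 units regardless of Q. Recomputing V per unit gives 20, -12, 36, 28, -28; average 8.8.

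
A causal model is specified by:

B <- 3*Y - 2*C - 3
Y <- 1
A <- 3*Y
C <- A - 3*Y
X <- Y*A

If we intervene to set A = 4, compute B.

-2

do(A=4) replaces the equation A <- 3*Y with the constant A = 4.
C = A - 3*Y  [with A=4, Y=1]  = 1
B = 3*Y - 2*C - 3  [with Y=1, C=1]  = -2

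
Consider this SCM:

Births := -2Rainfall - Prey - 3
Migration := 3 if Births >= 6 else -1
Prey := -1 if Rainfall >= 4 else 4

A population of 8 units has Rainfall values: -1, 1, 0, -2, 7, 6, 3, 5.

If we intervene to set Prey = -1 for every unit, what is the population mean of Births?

-6.75

Every unit gets Prey=-1 under the intervention. Births values become 0, -4, -2, 2, -16, -14, -8, -12; E[Births|do(Prey=-1)] = -6.75.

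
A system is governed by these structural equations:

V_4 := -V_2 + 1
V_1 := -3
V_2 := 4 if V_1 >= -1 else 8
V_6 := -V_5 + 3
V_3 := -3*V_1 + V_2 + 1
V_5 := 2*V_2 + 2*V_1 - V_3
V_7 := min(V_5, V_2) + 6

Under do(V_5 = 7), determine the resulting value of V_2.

8

Under do(V_5=7), the mechanism V_5 := 2*V_2 + 2*V_1 - V_3 is discarded; V_5 is fixed at 7.
No directed path runs from V_5 to V_2, so V_2 keeps its natural value.
V_2 = 4 if V_1 >= -1 else 8  [with V_1=-3]  = 8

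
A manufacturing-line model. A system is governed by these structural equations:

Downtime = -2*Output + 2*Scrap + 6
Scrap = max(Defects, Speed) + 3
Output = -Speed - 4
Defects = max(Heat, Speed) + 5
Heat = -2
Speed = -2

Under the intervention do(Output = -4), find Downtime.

The intervention breaks the incoming arrows to Output: Output = -Speed - 4 no longer applies, and Output = -4.
Defects = max(Heat, Speed) + 5  [with Heat=-2, Speed=-2]  = 3
Scrap = max(Defects, Speed) + 3  [with Defects=3, Speed=-2]  = 6
Downtime = -2*Output + 2*Scrap + 6  [with Output=-4, Scrap=6]  = 26

26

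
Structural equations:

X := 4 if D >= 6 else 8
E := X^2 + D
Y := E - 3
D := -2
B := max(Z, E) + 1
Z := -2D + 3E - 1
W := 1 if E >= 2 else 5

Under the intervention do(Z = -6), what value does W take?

1

The intervention breaks the incoming arrows to Z: Z := -2D + 3E - 1 no longer applies, and Z = -6.
Since W is not a descendant of the intervened variable, it is unaffected.
X = 4 if D >= 6 else 8  [with D=-2]  = 8
E = X^2 + D  [with X=8, D=-2]  = 62
W = 1 if E >= 2 else 5  [with E=62]  = 1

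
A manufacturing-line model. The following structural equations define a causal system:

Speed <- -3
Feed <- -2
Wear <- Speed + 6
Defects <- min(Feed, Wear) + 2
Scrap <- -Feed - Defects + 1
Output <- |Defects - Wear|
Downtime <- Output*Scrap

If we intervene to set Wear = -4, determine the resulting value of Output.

2

The intervention breaks the incoming arrows to Wear: Wear <- Speed + 6 no longer applies, and Wear = -4.
Defects = min(Feed, Wear) + 2  [with Feed=-2, Wear=-4]  = -2
Output = |Defects - Wear|  [with Defects=-2, Wear=-4]  = 2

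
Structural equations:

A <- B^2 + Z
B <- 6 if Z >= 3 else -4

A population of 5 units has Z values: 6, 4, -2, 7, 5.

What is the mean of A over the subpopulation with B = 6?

E[A|B=6] averages over only the 4 units with B=6 (Z = 6, 4, 7, 5): A = 42, 40, 43, 41, mean 41.5.

41.5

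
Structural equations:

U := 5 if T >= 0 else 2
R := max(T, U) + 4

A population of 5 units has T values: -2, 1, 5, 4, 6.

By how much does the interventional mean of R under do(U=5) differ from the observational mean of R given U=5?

Under do(U=5), U's equation is replaced by U=5 for every unit. Per-unit R: 9, 9, 9, 9, 10. Mean = 9.2.
E[R|U=5] averages over only the 4 units with U=5 (T = 1, 5, 4, 6): R = 9, 9, 9, 10, mean 9.25.
Difference = 9.2 − 9.25 = -0.05.

-0.05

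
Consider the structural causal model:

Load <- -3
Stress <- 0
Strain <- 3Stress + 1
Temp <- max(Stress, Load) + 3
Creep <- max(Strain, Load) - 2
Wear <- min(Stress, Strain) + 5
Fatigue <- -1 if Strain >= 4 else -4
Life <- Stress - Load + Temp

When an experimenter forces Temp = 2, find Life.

do(Temp=2) replaces the equation Temp <- max(Stress, Load) + 3 with the constant Temp = 2.
Life = Stress - Load + Temp  [with Stress=0, Load=-3, Temp=2]  = 5

5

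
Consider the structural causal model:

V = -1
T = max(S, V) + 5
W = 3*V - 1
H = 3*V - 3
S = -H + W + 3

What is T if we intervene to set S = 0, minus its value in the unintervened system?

Intervening sets S = 0 and removes its equation (S = -H + W + 3).
T = max(S, V) + 5  [with S=0, V=-1]  = 5
Without intervention: H = 3*V - 3  [with V=-1]  = -6; W = 3*V - 1  [with V=-1]  = -4; S = -H + W + 3  [with H=-6, W=-4]  = 5; T = max(S, V) + 5  [with S=5, V=-1]  = 10.
Change = 5 − 10 = -5.

-5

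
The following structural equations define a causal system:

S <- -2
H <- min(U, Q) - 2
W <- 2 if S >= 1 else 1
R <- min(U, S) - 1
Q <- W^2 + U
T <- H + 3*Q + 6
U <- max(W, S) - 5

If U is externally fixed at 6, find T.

The intervention breaks the incoming arrows to U: U <- max(W, S) - 5 no longer applies, and U = 6.
W = 2 if S >= 1 else 1  [with S=-2]  = 1
Q = W^2 + U  [with W=1, U=6]  = 7
H = min(U, Q) - 2  [with U=6, Q=7]  = 4
T = H + 3*Q + 6  [with H=4, Q=7]  = 31

31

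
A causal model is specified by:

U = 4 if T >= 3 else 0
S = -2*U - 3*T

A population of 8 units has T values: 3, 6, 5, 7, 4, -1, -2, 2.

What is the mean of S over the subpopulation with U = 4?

E[S|U=4] averages over only the 5 units with U=4 (T = 3, 6, 5, 7, 4): S = -17, -26, -23, -29, -20, mean -23.

-23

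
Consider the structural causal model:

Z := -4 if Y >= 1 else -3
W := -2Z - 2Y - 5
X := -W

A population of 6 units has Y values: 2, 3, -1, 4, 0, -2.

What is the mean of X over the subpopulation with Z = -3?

-3

Observing Z=-3 restricts to units where Z's equation naturally yields -3: Y ∈ {-1, 0, -2}. In that subpopulation X = -3, -1, -5, mean -3.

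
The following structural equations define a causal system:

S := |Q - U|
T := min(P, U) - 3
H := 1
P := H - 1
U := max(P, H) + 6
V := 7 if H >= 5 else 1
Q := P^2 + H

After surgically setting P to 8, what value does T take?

do(P=8) replaces the equation P := H - 1 with the constant P = 8.
U = max(P, H) + 6  [with P=8, H=1]  = 14
T = min(P, U) - 3  [with P=8, U=14]  = 5

5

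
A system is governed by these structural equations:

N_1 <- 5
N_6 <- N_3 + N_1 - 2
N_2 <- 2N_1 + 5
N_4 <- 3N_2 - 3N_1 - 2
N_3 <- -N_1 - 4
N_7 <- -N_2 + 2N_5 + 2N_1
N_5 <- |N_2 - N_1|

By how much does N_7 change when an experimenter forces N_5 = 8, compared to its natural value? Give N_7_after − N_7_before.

-4

Under do(N_5=8), the mechanism N_5 <- |N_2 - N_1| is discarded; N_5 is fixed at 8.
N_2 = 2N_1 + 5  [with N_1=5]  = 15
N_7 = -N_2 + 2N_5 + 2N_1  [with N_2=15, N_5=8, N_1=5]  = 11
Without intervention: N_2 = 2N_1 + 5  [with N_1=5]  = 15; N_5 = |N_2 - N_1|  [with N_2=15, N_1=5]  = 10; N_7 = -N_2 + 2N_5 + 2N_1  [with N_2=15, N_5=10, N_1=5]  = 15.
Change = 11 − 15 = -4.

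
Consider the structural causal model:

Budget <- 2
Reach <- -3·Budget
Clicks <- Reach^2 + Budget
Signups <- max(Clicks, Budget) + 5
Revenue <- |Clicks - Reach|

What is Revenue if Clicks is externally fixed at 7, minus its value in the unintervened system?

do(Clicks=7) replaces the equation Clicks <- Reach^2 + Budget with the constant Clicks = 7.
Reach = -3·Budget  [with Budget=2]  = -6
Revenue = |Clicks - Reach|  [with Clicks=7, Reach=-6]  = 13
Without intervention: Reach = -3·Budget  [with Budget=2]  = -6; Clicks = Reach^2 + Budget  [with Reach=-6, Budget=2]  = 38; Revenue = |Clicks - Reach|  [with Clicks=38, Reach=-6]  = 44.
Change = 13 − 44 = -31.

-31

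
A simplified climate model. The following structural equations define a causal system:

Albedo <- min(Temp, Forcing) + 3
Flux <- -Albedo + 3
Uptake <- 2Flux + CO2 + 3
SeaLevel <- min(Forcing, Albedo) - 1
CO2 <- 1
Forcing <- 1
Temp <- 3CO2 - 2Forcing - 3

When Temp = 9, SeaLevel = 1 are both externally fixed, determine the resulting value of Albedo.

The joint intervention fixes Temp = 9, SeaLevel = 1, removing each variable's own equation.
Albedo = min(Temp, Forcing) + 3  [with Temp=9, Forcing=1]  = 4

4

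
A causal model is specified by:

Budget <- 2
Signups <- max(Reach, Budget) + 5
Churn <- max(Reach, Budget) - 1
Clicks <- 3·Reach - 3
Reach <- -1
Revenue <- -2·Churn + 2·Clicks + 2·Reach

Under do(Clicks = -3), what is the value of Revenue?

The intervention breaks the incoming arrows to Clicks: Clicks <- 3·Reach - 3 no longer applies, and Clicks = -3.
Churn = max(Reach, Budget) - 1  [with Reach=-1, Budget=2]  = 1
Revenue = -2·Churn + 2·Clicks + 2·Reach  [with Churn=1, Clicks=-3, Reach=-1]  = -10

-10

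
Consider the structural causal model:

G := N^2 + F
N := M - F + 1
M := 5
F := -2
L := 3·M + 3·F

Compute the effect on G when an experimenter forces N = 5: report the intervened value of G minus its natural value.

Intervening sets N = 5 and removes its equation (N := M - F + 1).
G = N^2 + F  [with N=5, F=-2]  = 23
Without intervention: N = M - F + 1  [with M=5, F=-2]  = 8; G = N^2 + F  [with N=8, F=-2]  = 62.
Change = 23 − 62 = -39.

-39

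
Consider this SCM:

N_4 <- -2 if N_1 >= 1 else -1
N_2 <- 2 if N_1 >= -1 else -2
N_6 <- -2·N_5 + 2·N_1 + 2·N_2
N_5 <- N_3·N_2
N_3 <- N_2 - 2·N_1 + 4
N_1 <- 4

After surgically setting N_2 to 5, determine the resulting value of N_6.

Under do(N_2=5), the mechanism N_2 <- 2 if N_1 >= -1 else -2 is discarded; N_2 is fixed at 5.
N_3 = N_2 - 2·N_1 + 4  [with N_2=5, N_1=4]  = 1
N_5 = N_3·N_2  [with N_3=1, N_2=5]  = 5
N_6 = -2·N_5 + 2·N_1 + 2·N_2  [with N_5=5, N_1=4, N_2=5]  = 8

8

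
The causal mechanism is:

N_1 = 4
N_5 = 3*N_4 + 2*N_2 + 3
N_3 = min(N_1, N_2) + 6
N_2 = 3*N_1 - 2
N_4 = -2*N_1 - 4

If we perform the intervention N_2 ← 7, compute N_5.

do(N_2=7) replaces the equation N_2 = 3*N_1 - 2 with the constant N_2 = 7.
N_4 = -2*N_1 - 4  [with N_1=4]  = -12
N_5 = 3*N_4 + 2*N_2 + 3  [with N_4=-12, N_2=7]  = -19

-19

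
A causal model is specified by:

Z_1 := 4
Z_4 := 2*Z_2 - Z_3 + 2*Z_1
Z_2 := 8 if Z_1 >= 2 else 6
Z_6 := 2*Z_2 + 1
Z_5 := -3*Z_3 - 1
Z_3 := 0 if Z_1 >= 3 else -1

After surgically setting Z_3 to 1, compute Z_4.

23

The intervention breaks the incoming arrows to Z_3: Z_3 := 0 if Z_1 >= 3 else -1 no longer applies, and Z_3 = 1.
Z_2 = 8 if Z_1 >= 2 else 6  [with Z_1=4]  = 8
Z_4 = 2*Z_2 - Z_3 + 2*Z_1  [with Z_2=8, Z_3=1, Z_1=4]  = 23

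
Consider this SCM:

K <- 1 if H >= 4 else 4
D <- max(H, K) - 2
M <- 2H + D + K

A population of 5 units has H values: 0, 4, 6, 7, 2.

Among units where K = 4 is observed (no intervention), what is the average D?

Conditioning on K=4 selects the 2 unit(s) with H ∈ {0, 2}. Their D values: 2, 2. Mean = 2.

2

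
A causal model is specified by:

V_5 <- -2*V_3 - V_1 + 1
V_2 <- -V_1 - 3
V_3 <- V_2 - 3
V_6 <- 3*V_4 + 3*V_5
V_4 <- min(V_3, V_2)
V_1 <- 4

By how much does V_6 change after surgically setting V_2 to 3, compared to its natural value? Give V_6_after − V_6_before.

-30

Under do(V_2=3), the mechanism V_2 <- -V_1 - 3 is discarded; V_2 is fixed at 3.
V_3 = V_2 - 3  [with V_2=3]  = 0
V_4 = min(V_3, V_2)  [with V_3=0, V_2=3]  = 0
V_5 = -2*V_3 - V_1 + 1  [with V_3=0, V_1=4]  = -3
V_6 = 3*V_4 + 3*V_5  [with V_4=0, V_5=-3]  = -9
Without intervention: V_2 = -V_1 - 3  [with V_1=4]  = -7; V_3 = V_2 - 3  [with V_2=-7]  = -10; V_4 = min(V_3, V_2)  [with V_3=-10, V_2=-7]  = -10; V_5 = -2*V_3 - V_1 + 1  [with V_3=-10, V_1=4]  = 17; V_6 = 3*V_4 + 3*V_5  [with V_4=-10, V_5=17]  = 21.
Change = -9 − 21 = -30.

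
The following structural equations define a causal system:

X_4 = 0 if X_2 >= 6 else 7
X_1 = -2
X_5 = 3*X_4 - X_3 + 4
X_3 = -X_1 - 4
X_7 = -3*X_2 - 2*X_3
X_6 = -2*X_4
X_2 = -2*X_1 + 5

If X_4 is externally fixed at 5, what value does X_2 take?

The intervention breaks the incoming arrows to X_4: X_4 = 0 if X_2 >= 6 else 7 no longer applies, and X_4 = 5.
Since X_2 is not a descendant of the intervened variable, it is unaffected.
X_2 = -2*X_1 + 5  [with X_1=-2]  = 9

9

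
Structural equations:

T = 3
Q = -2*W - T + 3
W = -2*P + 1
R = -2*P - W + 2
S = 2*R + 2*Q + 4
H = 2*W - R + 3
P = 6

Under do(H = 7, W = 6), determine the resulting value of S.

-52

Setting H = 7, W = 6 by intervention discards those variables' equations.
R = -2*P - W + 2  [with P=6, W=6]  = -16
Q = -2*W - T + 3  [with W=6, T=3]  = -12
S = 2*R + 2*Q + 4  [with R=-16, Q=-12]  = -52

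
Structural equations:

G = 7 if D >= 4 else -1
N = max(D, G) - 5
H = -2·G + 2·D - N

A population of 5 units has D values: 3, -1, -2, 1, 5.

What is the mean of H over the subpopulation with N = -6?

5

E[H|N=-6] averages over only the 2 units with N=-6 (D = -1, -2): H = 6, 4, mean 5.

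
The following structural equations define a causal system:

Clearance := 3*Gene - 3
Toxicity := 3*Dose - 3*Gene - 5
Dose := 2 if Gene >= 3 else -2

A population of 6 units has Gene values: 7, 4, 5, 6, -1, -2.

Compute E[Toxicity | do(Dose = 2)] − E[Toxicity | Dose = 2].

The intervention sets Dose=2 in all 6 units regardless of Gene. Recomputing Toxicity per unit gives -20, -11, -14, -17, 4, 7; average -8.5.
Conditioning on Dose=2 selects the 4 unit(s) with Gene ∈ {7, 4, 5, 6}. Their Toxicity values: -20, -11, -14, -17. Mean = -15.5.
Difference = -8.5 − (-15.5) = 7.

7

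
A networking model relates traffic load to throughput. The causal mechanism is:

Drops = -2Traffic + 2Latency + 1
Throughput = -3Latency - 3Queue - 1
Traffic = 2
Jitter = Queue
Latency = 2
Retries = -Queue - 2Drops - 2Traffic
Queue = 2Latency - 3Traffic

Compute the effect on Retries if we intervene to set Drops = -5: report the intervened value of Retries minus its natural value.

Intervening sets Drops = -5 and removes its equation (Drops = -2Traffic + 2Latency + 1).
Queue = 2Latency - 3Traffic  [with Latency=2, Traffic=2]  = -2
Retries = -Queue - 2Drops - 2Traffic  [with Queue=-2, Drops=-5, Traffic=2]  = 8
Without intervention: Queue = 2Latency - 3Traffic  [with Latency=2, Traffic=2]  = -2; Drops = -2Traffic + 2Latency + 1  [with Traffic=2, Latency=2]  = 1; Retries = -Queue - 2Drops - 2Traffic  [with Queue=-2, Drops=1, Traffic=2]  = -4.
Change = 8 − (-4) = 12.

12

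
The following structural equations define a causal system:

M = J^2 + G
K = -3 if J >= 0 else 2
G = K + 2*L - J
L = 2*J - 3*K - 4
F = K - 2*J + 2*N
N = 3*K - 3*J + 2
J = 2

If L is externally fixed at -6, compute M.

-13

Under do(L=-6), the mechanism L = 2*J - 3*K - 4 is discarded; L is fixed at -6.
K = -3 if J >= 0 else 2  [with J=2]  = -3
G = K + 2*L - J  [with K=-3, L=-6, J=2]  = -17
M = J^2 + G  [with J=2, G=-17]  = -13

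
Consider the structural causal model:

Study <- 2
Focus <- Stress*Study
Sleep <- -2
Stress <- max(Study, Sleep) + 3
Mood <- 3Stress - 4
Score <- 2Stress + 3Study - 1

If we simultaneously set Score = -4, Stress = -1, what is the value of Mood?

-7

The joint intervention fixes Score = -4, Stress = -1, removing each variable's own equation.
Mood = 3Stress - 4  [with Stress=-1]  = -7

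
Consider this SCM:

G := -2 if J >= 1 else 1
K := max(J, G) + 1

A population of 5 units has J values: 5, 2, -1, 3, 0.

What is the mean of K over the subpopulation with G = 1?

Conditioning on G=1 selects the 2 unit(s) with J ∈ {-1, 0}. Their K values: 2, 2. Mean = 2.

2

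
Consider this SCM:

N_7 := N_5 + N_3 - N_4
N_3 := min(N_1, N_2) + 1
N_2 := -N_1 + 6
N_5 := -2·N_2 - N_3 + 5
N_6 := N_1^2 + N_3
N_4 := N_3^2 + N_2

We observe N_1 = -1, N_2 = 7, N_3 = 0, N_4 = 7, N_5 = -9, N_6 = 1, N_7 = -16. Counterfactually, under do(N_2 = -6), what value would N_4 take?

19

Under do(N_2=-6), the mechanism N_2 := -N_1 + 6 is discarded; N_2 is fixed at -6.
N_3 = min(N_1, N_2) + 1  [with N_1=-1, N_2=-6]  = -5
N_4 = N_3^2 + N_2  [with N_3=-5, N_2=-6]  = 19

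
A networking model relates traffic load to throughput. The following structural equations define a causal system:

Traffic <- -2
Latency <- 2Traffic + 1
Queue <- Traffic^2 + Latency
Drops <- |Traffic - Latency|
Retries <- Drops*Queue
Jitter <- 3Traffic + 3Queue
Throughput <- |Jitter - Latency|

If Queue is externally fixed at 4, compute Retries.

4

do(Queue=4) replaces the equation Queue <- Traffic^2 + Latency with the constant Queue = 4.
Latency = 2Traffic + 1  [with Traffic=-2]  = -3
Drops = |Traffic - Latency|  [with Traffic=-2, Latency=-3]  = 1
Retries = Drops*Queue  [with Drops=1, Queue=4]  = 4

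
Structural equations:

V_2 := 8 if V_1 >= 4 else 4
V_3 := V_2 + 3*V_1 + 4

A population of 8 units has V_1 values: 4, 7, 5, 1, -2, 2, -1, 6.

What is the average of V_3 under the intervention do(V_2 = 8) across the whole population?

20.25

do(V_2=8) breaks V_2's dependence on V_1. With V_2=8 fixed, V_3 across the units is 24, 33, 27, 15, 6, 18, 9, 30, mean 20.25.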